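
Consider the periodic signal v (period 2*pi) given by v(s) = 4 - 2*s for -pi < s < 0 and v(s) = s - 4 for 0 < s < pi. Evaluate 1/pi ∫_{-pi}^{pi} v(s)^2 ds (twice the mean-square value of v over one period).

1/pi ∫_{-pi}^{pi} v(s)^2 ds = 1/pi · (pi*(12*pi + 5*pi**2 + 96)/3) = 4*pi + 5*pi**2/3 + 32.

4*pi + 5*pi**2/3 + 32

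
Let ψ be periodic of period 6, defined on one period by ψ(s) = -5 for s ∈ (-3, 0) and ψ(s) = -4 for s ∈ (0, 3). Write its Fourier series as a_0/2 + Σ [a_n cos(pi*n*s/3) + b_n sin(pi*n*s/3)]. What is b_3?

b_3 = 1/3 ∫_{-3}^{3} ψ(s) sin(pi*s) ds.
Split the integral at the breakpoints.
Directly, an antiderivative of (-5) sin(pi*s) is 5*cos(pi*s)/pi; evaluating from -3 to 0: ∫_{-3}^{0} (-5) sin(pi*s) ds = (5/pi) - (-5/pi) = 10/pi.
Directly, an antiderivative of (-4) sin(pi*s) is 4*cos(pi*s)/pi; evaluating from 0 to 3: ∫_{0}^{3} (-4) sin(pi*s) ds = (-4/pi) - (4/pi) = -8/pi.
Summing the pieces and multiplying by (1/3) gives b_3 = 2/(3*pi).

2/(3*pi)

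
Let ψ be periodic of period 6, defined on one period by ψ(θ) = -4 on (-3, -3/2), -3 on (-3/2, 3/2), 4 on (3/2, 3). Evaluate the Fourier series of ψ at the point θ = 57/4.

θ = 57/4 differs from θ = 9/4 by 2 full period(s), and the series is 6-periodic.
ψ is continuous at θ = 9/4 with value 4, so the series converges to 4 there.

4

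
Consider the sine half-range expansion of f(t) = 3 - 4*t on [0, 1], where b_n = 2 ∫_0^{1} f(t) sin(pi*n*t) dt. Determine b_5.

b_5 = 2 ∫_0^{1} (3 - 4*t) sin(5*pi*t) dt.
Integrating by parts (boundary term plus one more integral), an antiderivative of (3 - 4*t) sin(5*pi*t) is 4*t*cos(5*pi*t)/(5*pi) - 4*sin(5*pi*t)/(25*pi**2) - 3*cos(5*pi*t)/(5*pi); evaluating from 0 to 1: ∫_{0}^{1} (3 - 4*t) sin(5*pi*t) dt = (-1/(5*pi)) - (-3/(5*pi)) = 2/(5*pi).
Hence b_5 = 2·(2/(5*pi)) = 4/(5*pi).

4/(5*pi)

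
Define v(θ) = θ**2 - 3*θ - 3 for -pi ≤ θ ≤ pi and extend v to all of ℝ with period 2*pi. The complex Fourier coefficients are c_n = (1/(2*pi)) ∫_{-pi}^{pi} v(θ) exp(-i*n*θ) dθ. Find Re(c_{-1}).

Since v is real-valued, Re(c_{-1}) = (1/(2*pi)) ∫_{-pi}^{pi} v(θ) cos(-θ) dθ = a_{1}/2.
Integrating by parts twice (tabular method), an antiderivative of (θ**2 - 3*θ - 3) cos(-θ) is θ**2*sin(θ) - 3*θ*sin(θ) + 2*θ*cos(θ) - 5*sin(θ) - 3*cos(θ); evaluating from -pi to pi: ∫_{-pi}^{pi} (θ**2 - 3*θ - 3) cos(-θ) dθ = (3 - 2*pi) - (3 + 2*pi) = -4*pi.
Hence Re(c_{-1}) = (1/(2*pi))·(-4*pi) = -2.

-2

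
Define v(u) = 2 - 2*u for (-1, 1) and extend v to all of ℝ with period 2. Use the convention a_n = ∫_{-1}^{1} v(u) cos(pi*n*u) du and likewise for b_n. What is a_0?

a_0 = ∫_{-1}^{1} v(u) du = 4.

4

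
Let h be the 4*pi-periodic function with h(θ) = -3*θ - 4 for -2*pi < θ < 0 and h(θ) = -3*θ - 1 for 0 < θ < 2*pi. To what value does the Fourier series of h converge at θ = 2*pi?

-5/2

At θ = 2*pi the one-sided limits are h(2*pi^-) = -6*pi - 1 and h(2*pi^+) = -4 + 6*pi.
By Dirichlet's theorem the series converges to their average, [(-6*pi - 1) + (-4 + 6*pi)]/2 = -5/2.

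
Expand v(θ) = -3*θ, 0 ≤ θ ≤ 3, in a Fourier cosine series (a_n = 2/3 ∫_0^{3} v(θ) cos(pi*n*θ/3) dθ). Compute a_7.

36/(49*pi**2)

a_7 = 2/3 ∫_0^{3} (-3*θ) cos(7*pi*θ/3) dθ.
Integrating by parts (boundary term plus one more integral), an antiderivative of (-3*θ) cos(7*pi*θ/3) is -9*θ*sin(7*pi*θ/3)/(7*pi) - 27*cos(7*pi*θ/3)/(49*pi**2); evaluating from 0 to 3: ∫_{0}^{3} (-3*θ) cos(7*pi*θ/3) dθ = (27/(49*pi**2)) - (-27/(49*pi**2)) = 54/(49*pi**2).
Hence a_7 = (2/3)·(54/(49*pi**2)) = 36/(49*pi**2).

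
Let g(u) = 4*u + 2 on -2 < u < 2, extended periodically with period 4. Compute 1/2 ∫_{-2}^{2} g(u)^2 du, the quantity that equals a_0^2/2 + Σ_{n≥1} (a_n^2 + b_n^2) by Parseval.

152/3

1/2 ∫_{-2}^{2} g(u)^2 du = 1/2 · (304/3) = 152/3.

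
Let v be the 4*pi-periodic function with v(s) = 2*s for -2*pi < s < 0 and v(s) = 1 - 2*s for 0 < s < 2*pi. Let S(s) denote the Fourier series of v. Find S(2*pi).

At s = 2*pi the one-sided limits are v(2*pi^-) = 1 - 4*pi and v(2*pi^+) = -4*pi.
By Dirichlet's theorem the series converges to their average, [(1 - 4*pi) + (-4*pi)]/2 = 1/2 - 4*pi.

1/2 - 4*pi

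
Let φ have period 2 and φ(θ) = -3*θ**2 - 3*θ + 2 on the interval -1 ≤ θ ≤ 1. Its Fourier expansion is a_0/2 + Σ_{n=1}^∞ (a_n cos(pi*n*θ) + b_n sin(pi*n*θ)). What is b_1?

-6/pi

b_1 = ∫_{-1}^{1} φ(θ) sin(pi*θ) dθ.
Integrating by parts twice (tabular method), an antiderivative of (-3*θ**2 - 3*θ + 2) sin(pi*θ) is 3*θ**2*cos(pi*θ)/pi - 6*θ*sin(pi*θ)/pi**2 + 3*θ*cos(pi*θ)/pi - 3*sin(pi*θ)/pi**2 - 2*cos(pi*θ)/pi - 6*cos(pi*θ)/pi**3; evaluating from -1 to 1: ∫_{-1}^{1} (-3*θ**2 - 3*θ + 2) sin(pi*θ) dθ = (-4/pi + 6/pi**3) - (6/pi**3 + 2/pi) = -6/pi.
Hence b_1 = -6/pi.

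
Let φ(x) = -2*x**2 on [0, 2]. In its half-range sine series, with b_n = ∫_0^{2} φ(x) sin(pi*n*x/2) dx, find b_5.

16*(4 - 25*pi**2)/(125*pi**3)

b_5 = ∫_0^{2} (-2*x**2) sin(5*pi*x/2) dx.
Integrating by parts twice (tabular method), an antiderivative of (-2*x**2) sin(5*pi*x/2) is 4*x**2*cos(5*pi*x/2)/(5*pi) - 16*x*sin(5*pi*x/2)/(25*pi**2) - 32*cos(5*pi*x/2)/(125*pi**3); evaluating from 0 to 2: ∫_{0}^{2} (-2*x**2) sin(5*pi*x/2) dx = (16*(2 - 25*pi**2)/(125*pi**3)) - (-32/(125*pi**3)) = 16*(4 - 25*pi**2)/(125*pi**3).
Hence b_5 = 16*(4 - 25*pi**2)/(125*pi**3).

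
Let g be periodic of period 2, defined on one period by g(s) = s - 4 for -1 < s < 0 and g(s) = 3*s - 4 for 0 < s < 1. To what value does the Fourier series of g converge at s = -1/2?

g is continuous at s = -1/2 with value -9/2, so the series converges to -9/2 there.

-9/2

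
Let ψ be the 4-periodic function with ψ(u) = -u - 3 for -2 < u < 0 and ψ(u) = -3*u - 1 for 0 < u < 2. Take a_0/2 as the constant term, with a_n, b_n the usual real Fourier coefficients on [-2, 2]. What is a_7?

a_7 = 1/2 ∫_{-2}^{2} ψ(u) cos(7*pi*u/2) du.
Split the integral at the breakpoints.
Integrating by parts (boundary term plus one more integral), an antiderivative of (-u - 3) cos(7*pi*u/2) is -2*u*sin(7*pi*u/2)/(7*pi) - 6*sin(7*pi*u/2)/(7*pi) - 4*cos(7*pi*u/2)/(49*pi**2); evaluating from -2 to 0: ∫_{-2}^{0} (-u - 3) cos(7*pi*u/2) du = (-4/(49*pi**2)) - (4/(49*pi**2)) = -8/(49*pi**2).
Integrating by parts (boundary term plus one more integral), an antiderivative of (-3*u - 1) cos(7*pi*u/2) is -6*u*sin(7*pi*u/2)/(7*pi) - 2*sin(7*pi*u/2)/(7*pi) - 12*cos(7*pi*u/2)/(49*pi**2); evaluating from 0 to 2: ∫_{0}^{2} (-3*u - 1) cos(7*pi*u/2) du = (12/(49*pi**2)) - (-12/(49*pi**2)) = 24/(49*pi**2).
Summing the pieces and multiplying by (1/2) gives a_7 = 8/(49*pi**2).

8/(49*pi**2)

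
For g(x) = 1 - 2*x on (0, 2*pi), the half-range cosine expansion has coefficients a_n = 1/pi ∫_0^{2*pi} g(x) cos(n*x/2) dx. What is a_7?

a_7 = 1/pi ∫_0^{2*pi} (1 - 2*x) cos(7*x/2) dx.
Integrating by parts (boundary term plus one more integral), an antiderivative of (1 - 2*x) cos(7*x/2) is -4*x*sin(7*x/2)/7 + 2*sin(7*x/2)/7 - 8*cos(7*x/2)/49; evaluating from 0 to 2*pi: ∫_{0}^{2*pi} (1 - 2*x) cos(7*x/2) dx = (8/49) - (-8/49) = 16/49.
Hence a_7 = (1/pi)·(16/49) = 16/(49*pi).

16/(49*pi)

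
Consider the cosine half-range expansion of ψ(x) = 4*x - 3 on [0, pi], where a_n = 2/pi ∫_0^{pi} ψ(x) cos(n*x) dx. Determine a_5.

a_5 = 2/pi ∫_0^{pi} (4*x - 3) cos(5*x) dx.
Integrating by parts (boundary term plus one more integral), an antiderivative of (4*x - 3) cos(5*x) is 4*x*sin(5*x)/5 - 3*sin(5*x)/5 + 4*cos(5*x)/25; evaluating from 0 to pi: ∫_{0}^{pi} (4*x - 3) cos(5*x) dx = (-4/25) - (4/25) = -8/25.
Hence a_5 = (2/pi)·(-8/25) = -16/(25*pi).

-16/(25*pi)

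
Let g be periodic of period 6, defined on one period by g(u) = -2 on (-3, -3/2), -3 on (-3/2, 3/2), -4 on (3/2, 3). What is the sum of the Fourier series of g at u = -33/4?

u = -33/4 differs from u = -9/4 by -1 full period(s), and the series is 6-periodic.
g is continuous at u = -9/4 with value -2, so the series converges to -2 there.

-2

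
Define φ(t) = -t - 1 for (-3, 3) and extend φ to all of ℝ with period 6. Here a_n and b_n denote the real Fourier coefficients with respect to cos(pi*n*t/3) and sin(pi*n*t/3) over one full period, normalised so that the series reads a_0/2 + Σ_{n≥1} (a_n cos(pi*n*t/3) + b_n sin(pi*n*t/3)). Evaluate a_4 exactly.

a_4 = 1/3 ∫_{-3}^{3} φ(t) cos(4*pi*t/3) dt.
Integrating by parts (boundary term plus one more integral), an antiderivative of (-t - 1) cos(4*pi*t/3) is -3*t*sin(4*pi*t/3)/(4*pi) - 3*sin(4*pi*t/3)/(4*pi) - 9*cos(4*pi*t/3)/(16*pi**2); evaluating from -3 to 3: ∫_{-3}^{3} (-t - 1) cos(4*pi*t/3) dt = (-9/(16*pi**2)) - (-9/(16*pi**2)) = 0.
Hence a_4 = (1/3)·(0) = 0.

0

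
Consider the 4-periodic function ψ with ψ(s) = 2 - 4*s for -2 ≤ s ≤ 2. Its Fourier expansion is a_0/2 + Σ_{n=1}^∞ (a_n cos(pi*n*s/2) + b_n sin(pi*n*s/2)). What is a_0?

4

a_0 = 1/2 ∫_{-2}^{2} ψ(s) ds = 1/2 · (8) = 4.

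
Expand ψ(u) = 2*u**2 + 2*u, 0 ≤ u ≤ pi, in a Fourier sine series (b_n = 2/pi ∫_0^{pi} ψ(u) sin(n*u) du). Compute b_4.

-pi - 1

b_4 = 2/pi ∫_0^{pi} (2*u**2 + 2*u) sin(4*u) du.
Integrating by parts twice (tabular method), an antiderivative of (2*u**2 + 2*u) sin(4*u) is -u**2*cos(4*u)/2 + u*sin(4*u)/4 - u*cos(4*u)/2 + sin(4*u)/8 + cos(4*u)/16; evaluating from 0 to pi: ∫_{0}^{pi} (2*u**2 + 2*u) sin(4*u) du = (-pi**2/2 - pi/2 + 1/16) - (1/16) = -pi*(1 + pi)/2.
Hence b_4 = (2/pi)·(-pi*(1 + pi)/2) = -pi - 1.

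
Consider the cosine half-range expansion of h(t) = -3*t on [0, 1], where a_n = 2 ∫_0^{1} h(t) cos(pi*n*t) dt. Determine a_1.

a_1 = 2 ∫_0^{1} (-3*t) cos(pi*t) dt.
Integrating by parts (boundary term plus one more integral), an antiderivative of (-3*t) cos(pi*t) is -3*t*sin(pi*t)/pi - 3*cos(pi*t)/pi**2; evaluating from 0 to 1: ∫_{0}^{1} (-3*t) cos(pi*t) dt = (3/pi**2) - (-3/pi**2) = 6/pi**2.
Hence a_1 = 2·(6/pi**2) = 12/pi**2.

12/pi**2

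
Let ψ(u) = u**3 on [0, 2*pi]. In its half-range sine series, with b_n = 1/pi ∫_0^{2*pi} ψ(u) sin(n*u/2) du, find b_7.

-96/343 + 16*pi**2/7

b_7 = 1/pi ∫_0^{2*pi} (u**3) sin(7*u/2) du.
Integrating by parts three times (tabular method), an antiderivative of (u**3) sin(7*u/2) is -2*u**3*cos(7*u/2)/7 + 12*u**2*sin(7*u/2)/49 + 48*u*cos(7*u/2)/343 - 96*sin(7*u/2)/2401; evaluating from 0 to 2*pi: ∫_{0}^{2*pi} (u**3) sin(7*u/2) du = (16*pi*(-6 + 49*pi**2)/343) - (0) = 16*pi*(-6 + 49*pi**2)/343.
Hence b_7 = (1/pi)·(16*pi*(-6 + 49*pi**2)/343) = -96/343 + 16*pi**2/7.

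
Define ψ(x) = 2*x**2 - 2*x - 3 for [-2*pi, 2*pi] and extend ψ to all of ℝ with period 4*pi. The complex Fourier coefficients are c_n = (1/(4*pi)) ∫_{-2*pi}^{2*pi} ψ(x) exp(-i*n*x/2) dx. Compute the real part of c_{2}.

4

Since ψ is real-valued, Re(c_{2}) = (1/(4*pi)) ∫_{-2*pi}^{2*pi} ψ(x) cos(x) dx = a_{2}/2.
Integrating by parts twice (tabular method), an antiderivative of (2*x**2 - 2*x - 3) cos(x) is 2*x**2*sin(x) - 2*x*sin(x) + 4*x*cos(x) - 7*sin(x) - 2*cos(x); evaluating from -2*pi to 2*pi: ∫_{-2*pi}^{2*pi} (2*x**2 - 2*x - 3) cos(x) dx = (-2 + 8*pi) - (-8*pi - 2) = 16*pi.
Hence Re(c_{2}) = (1/(4*pi))·(16*pi) = 4.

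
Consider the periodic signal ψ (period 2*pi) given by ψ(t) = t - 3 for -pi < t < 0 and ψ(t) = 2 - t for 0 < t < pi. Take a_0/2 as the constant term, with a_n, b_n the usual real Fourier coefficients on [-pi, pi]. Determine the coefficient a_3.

a_3 = 1/pi ∫_{-pi}^{pi} ψ(t) cos(3*t) dt.
Split the integral at the breakpoints.
Integrating by parts (boundary term plus one more integral), an antiderivative of (t - 3) cos(3*t) is t*sin(3*t)/3 - sin(3*t) + cos(3*t)/9; evaluating from -pi to 0: ∫_{-pi}^{0} (t - 3) cos(3*t) dt = (1/9) - (-1/9) = 2/9.
Integrating by parts (boundary term plus one more integral), an antiderivative of (2 - t) cos(3*t) is -t*sin(3*t)/3 + 2*sin(3*t)/3 - cos(3*t)/9; evaluating from 0 to pi: ∫_{0}^{pi} (2 - t) cos(3*t) dt = (1/9) - (-1/9) = 2/9.
Summing the pieces and multiplying by (1/pi) gives a_3 = 4/(9*pi).

4/(9*pi)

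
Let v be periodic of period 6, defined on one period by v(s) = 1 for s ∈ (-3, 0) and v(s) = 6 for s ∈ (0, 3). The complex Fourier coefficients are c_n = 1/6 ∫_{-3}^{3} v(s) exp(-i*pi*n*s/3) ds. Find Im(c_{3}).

-5/(3*pi)

Since v is real-valued, Im(c_{3}) = -1/6 ∫_{-3}^{3} v(s) sin(pi*s) ds = -b_{3}/2.
Split the integral at the breakpoints.
Directly, an antiderivative of (1) sin(pi*s) is -cos(pi*s)/pi; evaluating from -3 to 0: ∫_{-3}^{0} (1) sin(pi*s) ds = (-1/pi) - (1/pi) = -2/pi.
Directly, an antiderivative of (6) sin(pi*s) is -6*cos(pi*s)/pi; evaluating from 0 to 3: ∫_{0}^{3} (6) sin(pi*s) ds = (6/pi) - (-6/pi) = 12/pi.
So ∫_{-3}^{3} v(s) sin(pi*s) ds = 10/pi.
Hence Im(c_{3}) = (-1/6)·(10/pi) = -5/(3*pi).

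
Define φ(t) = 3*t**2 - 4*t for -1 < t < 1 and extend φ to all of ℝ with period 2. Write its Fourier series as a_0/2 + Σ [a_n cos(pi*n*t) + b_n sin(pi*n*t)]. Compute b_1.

b_1 = ∫_{-1}^{1} φ(t) sin(pi*t) dt.
Integrating by parts twice (tabular method), an antiderivative of (3*t**2 - 4*t) sin(pi*t) is -3*t**2*cos(pi*t)/pi + 6*t*sin(pi*t)/pi**2 + 4*t*cos(pi*t)/pi - 4*sin(pi*t)/pi**2 + 6*cos(pi*t)/pi**3; evaluating from -1 to 1: ∫_{-1}^{1} (3*t**2 - 4*t) sin(pi*t) dt = ((-pi**2 - 6)/pi**3) - (-6/pi**3 + 7/pi) = -8/pi.
Hence b_1 = -8/pi.

-8/pi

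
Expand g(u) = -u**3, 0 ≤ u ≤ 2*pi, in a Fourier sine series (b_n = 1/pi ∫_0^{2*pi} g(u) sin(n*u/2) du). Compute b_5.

b_5 = 1/pi ∫_0^{2*pi} (-u**3) sin(5*u/2) du.
Integrating by parts three times (tabular method), an antiderivative of (-u**3) sin(5*u/2) is 2*u**3*cos(5*u/2)/5 - 12*u**2*sin(5*u/2)/25 - 48*u*cos(5*u/2)/125 + 96*sin(5*u/2)/625; evaluating from 0 to 2*pi: ∫_{0}^{2*pi} (-u**3) sin(5*u/2) du = (16*pi*(6 - 25*pi**2)/125) - (0) = 16*pi*(6 - 25*pi**2)/125.
Hence b_5 = (1/pi)·(16*pi*(6 - 25*pi**2)/125) = 96/125 - 16*pi**2/5.

96/125 - 16*pi**2/5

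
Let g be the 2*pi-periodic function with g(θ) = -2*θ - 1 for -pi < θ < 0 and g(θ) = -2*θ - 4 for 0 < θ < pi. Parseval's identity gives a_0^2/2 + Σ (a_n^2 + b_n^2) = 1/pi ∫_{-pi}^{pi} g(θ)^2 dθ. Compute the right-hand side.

17 + 6*pi + 8*pi**2/3

1/pi ∫_{-pi}^{pi} g(θ)^2 dθ = 1/pi · (pi*(51 + 18*pi + 8*pi**2)/3) = 17 + 6*pi + 8*pi**2/3.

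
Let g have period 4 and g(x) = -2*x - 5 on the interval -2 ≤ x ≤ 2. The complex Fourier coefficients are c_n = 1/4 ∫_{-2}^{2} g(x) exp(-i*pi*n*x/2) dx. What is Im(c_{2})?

-2/pi

Since g is real-valued, Im(c_{2}) = -1/4 ∫_{-2}^{2} g(x) sin(pi*x) dx = -b_{2}/2.
Integrating by parts (boundary term plus one more integral), an antiderivative of (-2*x - 5) sin(pi*x) is 2*x*cos(pi*x)/pi - 2*sin(pi*x)/pi**2 + 5*cos(pi*x)/pi; evaluating from -2 to 2: ∫_{-2}^{2} (-2*x - 5) sin(pi*x) dx = (9/pi) - (1/pi) = 8/pi.
Hence Im(c_{2}) = (-1/4)·(8/pi) = -2/pi.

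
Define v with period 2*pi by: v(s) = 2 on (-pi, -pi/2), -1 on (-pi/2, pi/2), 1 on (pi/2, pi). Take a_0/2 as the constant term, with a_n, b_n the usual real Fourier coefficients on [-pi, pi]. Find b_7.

-1/(7*pi)

b_7 = 1/pi ∫_{-pi}^{pi} v(s) sin(7*s) ds.
Split the integral at the breakpoints.
Directly, an antiderivative of (2) sin(7*s) is -2*cos(7*s)/7; evaluating from -pi to -pi/2: ∫_{-pi}^{-pi/2} (2) sin(7*s) ds = (0) - (2/7) = -2/7.
Directly, an antiderivative of (-1) sin(7*s) is cos(7*s)/7; evaluating from -pi/2 to pi/2: ∫_{-pi/2}^{pi/2} (-1) sin(7*s) ds = (0) - (0) = 0.
Directly, an antiderivative of (1) sin(7*s) is -cos(7*s)/7; evaluating from pi/2 to pi: ∫_{pi/2}^{pi} (1) sin(7*s) ds = (1/7) - (0) = 1/7.
Summing the pieces and multiplying by (1/pi) gives b_7 = -1/(7*pi).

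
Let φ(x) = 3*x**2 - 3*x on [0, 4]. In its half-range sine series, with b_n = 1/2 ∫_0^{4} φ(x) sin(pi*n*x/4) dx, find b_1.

b_1 = 1/2 ∫_0^{4} (3*x**2 - 3*x) sin(pi*x/4) dx.
Integrating by parts twice (tabular method), an antiderivative of (3*x**2 - 3*x) sin(pi*x/4) is -12*x**2*cos(pi*x/4)/pi + 96*x*sin(pi*x/4)/pi**2 + 12*x*cos(pi*x/4)/pi - 48*sin(pi*x/4)/pi**2 + 384*cos(pi*x/4)/pi**3; evaluating from 0 to 4: ∫_{0}^{4} (3*x**2 - 3*x) sin(pi*x/4) dx = (-384/pi**3 + 144/pi) - (384/pi**3) = -768/pi**3 + 144/pi.
Hence b_1 = (1/2)·(-768/pi**3 + 144/pi) = -384/pi**3 + 72/pi.

-384/pi**3 + 72/pi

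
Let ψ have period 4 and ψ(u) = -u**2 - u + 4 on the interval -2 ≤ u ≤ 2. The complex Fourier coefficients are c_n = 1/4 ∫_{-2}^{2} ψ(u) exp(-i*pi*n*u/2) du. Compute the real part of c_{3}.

8/(9*pi**2)

Since ψ is real-valued, Re(c_{3}) = 1/4 ∫_{-2}^{2} ψ(u) cos(3*pi*u/2) du = a_{3}/2.
Integrating by parts twice (tabular method), an antiderivative of (-u**2 - u + 4) cos(3*pi*u/2) is -2*u**2*sin(3*pi*u/2)/(3*pi) - 2*u*sin(3*pi*u/2)/(3*pi) - 8*u*cos(3*pi*u/2)/(9*pi**2) + 16*sin(3*pi*u/2)/(27*pi**3) + 8*sin(3*pi*u/2)/(3*pi) - 4*cos(3*pi*u/2)/(9*pi**2); evaluating from -2 to 2: ∫_{-2}^{2} (-u**2 - u + 4) cos(3*pi*u/2) du = (20/(9*pi**2)) - (-4/(3*pi**2)) = 32/(9*pi**2).
Hence Re(c_{3}) = (1/4)·(32/(9*pi**2)) = 8/(9*pi**2).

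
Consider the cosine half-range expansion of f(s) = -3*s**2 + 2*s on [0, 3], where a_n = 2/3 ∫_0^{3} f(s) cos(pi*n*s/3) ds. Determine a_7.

a_7 = 2/3 ∫_0^{3} (-3*s**2 + 2*s) cos(7*pi*s/3) ds.
Integrating by parts twice (tabular method), an antiderivative of (-3*s**2 + 2*s) cos(7*pi*s/3) is -9*s**2*sin(7*pi*s/3)/(7*pi) + 6*s*sin(7*pi*s/3)/(7*pi) - 54*s*cos(7*pi*s/3)/(49*pi**2) + 162*sin(7*pi*s/3)/(343*pi**3) + 18*cos(7*pi*s/3)/(49*pi**2); evaluating from 0 to 3: ∫_{0}^{3} (-3*s**2 + 2*s) cos(7*pi*s/3) ds = (144/(49*pi**2)) - (18/(49*pi**2)) = 18/(7*pi**2).
Hence a_7 = (2/3)·(18/(7*pi**2)) = 12/(7*pi**2).

12/(7*pi**2)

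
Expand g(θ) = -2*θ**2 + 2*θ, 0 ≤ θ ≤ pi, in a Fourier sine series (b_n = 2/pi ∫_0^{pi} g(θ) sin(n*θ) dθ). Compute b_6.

b_6 = 2/pi ∫_0^{pi} (-2*θ**2 + 2*θ) sin(6*θ) dθ.
Integrating by parts twice (tabular method), an antiderivative of (-2*θ**2 + 2*θ) sin(6*θ) is θ**2*cos(6*θ)/3 - θ*sin(6*θ)/9 - θ*cos(6*θ)/3 + sin(6*θ)/18 - cos(6*θ)/54; evaluating from 0 to pi: ∫_{0}^{pi} (-2*θ**2 + 2*θ) sin(6*θ) dθ = (-pi/3 - 1/54 + pi**2/3) - (-1/54) = pi*(-1 + pi)/3.
Hence b_6 = (2/pi)·(pi*(-1 + pi)/3) = -2/3 + 2*pi/3.

-2/3 + 2*pi/3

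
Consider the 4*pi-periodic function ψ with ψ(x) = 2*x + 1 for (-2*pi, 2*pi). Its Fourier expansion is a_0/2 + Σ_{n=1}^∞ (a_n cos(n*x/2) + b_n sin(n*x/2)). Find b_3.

b_3 = (1/(2*pi)) ∫_{-2*pi}^{2*pi} ψ(x) sin(3*x/2) dx.
Integrating by parts (boundary term plus one more integral), an antiderivative of (2*x + 1) sin(3*x/2) is -4*x*cos(3*x/2)/3 + 8*sin(3*x/2)/9 - 2*cos(3*x/2)/3; evaluating from -2*pi to 2*pi: ∫_{-2*pi}^{2*pi} (2*x + 1) sin(3*x/2) dx = (2/3 + 8*pi/3) - (2/3 - 8*pi/3) = 16*pi/3.
Hence b_3 = (1/(2*pi))·(16*pi/3) = 8/3.

8/3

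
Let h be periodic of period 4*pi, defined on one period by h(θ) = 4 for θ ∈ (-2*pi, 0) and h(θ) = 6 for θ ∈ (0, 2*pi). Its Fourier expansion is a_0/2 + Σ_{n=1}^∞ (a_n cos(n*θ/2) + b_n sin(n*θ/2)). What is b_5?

b_5 = (1/(2*pi)) ∫_{-2*pi}^{2*pi} h(θ) sin(5*θ/2) dθ.
Split the integral at the breakpoints.
Directly, an antiderivative of (4) sin(5*θ/2) is -8*cos(5*θ/2)/5; evaluating from -2*pi to 0: ∫_{-2*pi}^{0} (4) sin(5*θ/2) dθ = (-8/5) - (8/5) = -16/5.
Directly, an antiderivative of (6) sin(5*θ/2) is -12*cos(5*θ/2)/5; evaluating from 0 to 2*pi: ∫_{0}^{2*pi} (6) sin(5*θ/2) dθ = (12/5) - (-12/5) = 24/5.
Summing the pieces and multiplying by (1/(2*pi)) gives b_5 = 4/(5*pi).

4/(5*pi)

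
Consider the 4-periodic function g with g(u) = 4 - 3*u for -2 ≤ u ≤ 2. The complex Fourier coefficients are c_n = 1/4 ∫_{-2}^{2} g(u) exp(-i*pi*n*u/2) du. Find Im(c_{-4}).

3/(2*pi)

Since g is real-valued, Im(c_{-4}) = -1/4 ∫_{-2}^{2} g(u) sin(-2*pi*u) du = b_{4}/2.
Integrating by parts (boundary term plus one more integral), an antiderivative of (4 - 3*u) sin(-2*pi*u) is -3*u*cos(2*pi*u)/(2*pi) + 3*sin(2*pi*u)/(4*pi**2) + 2*cos(2*pi*u)/pi; evaluating from -2 to 2: ∫_{-2}^{2} (4 - 3*u) sin(-2*pi*u) du = (-1/pi) - (5/pi) = -6/pi.
Hence Im(c_{-4}) = (-1/4)·(-6/pi) = 3/(2*pi).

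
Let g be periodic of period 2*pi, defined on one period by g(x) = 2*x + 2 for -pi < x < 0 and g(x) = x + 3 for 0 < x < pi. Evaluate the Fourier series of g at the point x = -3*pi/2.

x = -3*pi/2 differs from x = pi/2 by -1 full period(s), and the series is 2*pi-periodic.
g is continuous at x = pi/2 with value pi/2 + 3, so the series converges to pi/2 + 3 there.

pi/2 + 3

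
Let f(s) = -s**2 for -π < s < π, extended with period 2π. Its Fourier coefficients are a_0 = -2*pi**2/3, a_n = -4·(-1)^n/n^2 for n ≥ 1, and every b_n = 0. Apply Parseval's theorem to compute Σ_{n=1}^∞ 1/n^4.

pi**4/90

Parseval: a_0^2/2 + Σ a_n^2 = (1/π) ∫_{-π}^{π} f(s)^2 ds = 2*pi**4/5.
Subtract a_0^2/2 = 2*pi**4/9: Σ a_n^2 = 8*pi**4/45.
Since a_n^2 = 16/n^4, Σ 1/n^4 = pi**4/90.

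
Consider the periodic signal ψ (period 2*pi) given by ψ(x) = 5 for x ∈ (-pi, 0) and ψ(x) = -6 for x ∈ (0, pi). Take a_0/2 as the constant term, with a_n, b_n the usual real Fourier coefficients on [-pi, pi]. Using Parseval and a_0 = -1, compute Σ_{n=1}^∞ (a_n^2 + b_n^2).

121/2

Parseval: a_0^2/2 + Σ_{n≥1} (a_n^2+b_n^2) = 1/pi ∫_{-pi}^{pi} ψ(x)^2 dx = 61.
Subtract a_0^2/2 = 1/2: Σ (a_n^2+b_n^2) = 121/2.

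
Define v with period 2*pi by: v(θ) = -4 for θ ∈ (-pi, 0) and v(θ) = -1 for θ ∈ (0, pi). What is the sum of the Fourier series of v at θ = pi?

θ = pi differs from θ = -pi by 1 full period(s), and the series is 2*pi-periodic.
At θ = -pi the one-sided limits are v(-pi^-) = -1 and v(-pi^+) = -4.
By Dirichlet's theorem the series converges to their average, [(-1) + (-4)]/2 = -5/2.

-5/2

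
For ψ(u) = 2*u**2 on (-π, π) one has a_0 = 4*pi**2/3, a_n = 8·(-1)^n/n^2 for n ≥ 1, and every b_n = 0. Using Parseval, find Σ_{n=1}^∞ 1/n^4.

Parseval: a_0^2/2 + Σ a_n^2 = (1/π) ∫_{-π}^{π} ψ(u)^2 du = 8*pi**4/5.
Subtract a_0^2/2 = 8*pi**4/9: Σ a_n^2 = 32*pi**4/45.
Since a_n^2 = 64/n^4, Σ 1/n^4 = pi**4/90.

pi**4/90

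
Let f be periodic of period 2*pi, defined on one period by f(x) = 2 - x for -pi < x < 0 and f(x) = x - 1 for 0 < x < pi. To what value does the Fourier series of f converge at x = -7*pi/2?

x = -7*pi/2 differs from x = pi/2 by -2 full period(s), and the series is 2*pi-periodic.
f is continuous at x = pi/2 with value -1 + pi/2, so the series converges to -1 + pi/2 there.

-1 + pi/2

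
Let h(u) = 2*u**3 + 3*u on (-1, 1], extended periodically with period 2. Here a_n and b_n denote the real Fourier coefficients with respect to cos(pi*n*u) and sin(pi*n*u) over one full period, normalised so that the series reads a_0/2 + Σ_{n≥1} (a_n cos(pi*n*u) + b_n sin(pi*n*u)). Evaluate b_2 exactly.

-5/pi + 3/pi**3

b_2 = ∫_{-1}^{1} h(u) sin(2*pi*u) du.
h is odd and sin(2*pi*u) is odd, so the integrand is even and b_2 = 2 ∫_0^{1} h(u) sin(2*pi*u) du.
Integrating by parts three times (tabular method), an antiderivative of (2*u**3 + 3*u) sin(2*pi*u) is -u**3*cos(2*pi*u)/pi + 3*u**2*sin(2*pi*u)/(2*pi**2) - 3*u*cos(2*pi*u)/(2*pi) + 3*u*cos(2*pi*u)/(2*pi**3) - 3*sin(2*pi*u)/(4*pi**4) + 3*sin(2*pi*u)/(4*pi**2); evaluating from 0 to 1: ∫_{0}^{1} (2*u**3 + 3*u) sin(2*pi*u) du = ((3 - 5*pi**2)/(2*pi**3)) - (0) = (3 - 5*pi**2)/(2*pi**3).
Hence b_2 = 2·((3 - 5*pi**2)/(2*pi**3)) = -5/pi + 3/pi**3.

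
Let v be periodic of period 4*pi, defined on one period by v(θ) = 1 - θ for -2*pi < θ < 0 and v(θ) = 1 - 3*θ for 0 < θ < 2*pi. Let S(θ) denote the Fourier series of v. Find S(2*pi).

θ = 2*pi differs from θ = -2*pi by 1 full period(s), and the series is 4*pi-periodic.
At θ = -2*pi the one-sided limits are v(-2*pi^-) = 1 - 6*pi and v(-2*pi^+) = 1 + 2*pi.
By Dirichlet's theorem the series converges to their average, [(1 - 6*pi) + (1 + 2*pi)]/2 = 1 - 2*pi.

1 - 2*pi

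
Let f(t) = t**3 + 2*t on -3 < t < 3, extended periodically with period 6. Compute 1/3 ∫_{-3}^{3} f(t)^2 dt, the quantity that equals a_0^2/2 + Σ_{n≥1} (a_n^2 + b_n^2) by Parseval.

12666/35

1/3 ∫_{-3}^{3} f(t)^2 dt = 1/3 · (37998/35) = 12666/35.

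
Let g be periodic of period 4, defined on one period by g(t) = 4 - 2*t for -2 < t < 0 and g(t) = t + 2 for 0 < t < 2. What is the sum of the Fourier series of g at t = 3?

t = 3 differs from t = -1 by 1 full period(s), and the series is 4-periodic.
g is continuous at t = -1 with value 6, so the series converges to 6 there.

6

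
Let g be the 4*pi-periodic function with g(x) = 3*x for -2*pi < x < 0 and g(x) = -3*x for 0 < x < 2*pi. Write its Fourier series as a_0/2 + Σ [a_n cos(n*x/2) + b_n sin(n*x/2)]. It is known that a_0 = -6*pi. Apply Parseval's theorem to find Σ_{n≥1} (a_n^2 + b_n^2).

Parseval: a_0^2/2 + Σ_{n≥1} (a_n^2+b_n^2) = (1/(2*pi)) ∫_{-2*pi}^{2*pi} g(x)^2 dx = 24*pi**2.
Subtract a_0^2/2 = 18*pi**2: Σ (a_n^2+b_n^2) = 6*pi**2.

6*pi**2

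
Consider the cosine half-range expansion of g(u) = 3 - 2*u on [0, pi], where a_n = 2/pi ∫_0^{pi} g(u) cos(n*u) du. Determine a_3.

a_3 = 2/pi ∫_0^{pi} (3 - 2*u) cos(3*u) du.
Integrating by parts (boundary term plus one more integral), an antiderivative of (3 - 2*u) cos(3*u) is -2*u*sin(3*u)/3 + sin(3*u) - 2*cos(3*u)/9; evaluating from 0 to pi: ∫_{0}^{pi} (3 - 2*u) cos(3*u) du = (2/9) - (-2/9) = 4/9.
Hence a_3 = (2/pi)·(4/9) = 8/(9*pi).

8/(9*pi)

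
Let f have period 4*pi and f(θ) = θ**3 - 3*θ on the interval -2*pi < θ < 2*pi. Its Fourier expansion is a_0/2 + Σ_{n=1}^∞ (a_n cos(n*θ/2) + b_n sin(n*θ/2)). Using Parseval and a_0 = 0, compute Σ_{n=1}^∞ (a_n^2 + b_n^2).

8*pi**2*(-168*pi**2 + 105 + 80*pi**4)/35

Parseval: a_0^2/2 + Σ_{n≥1} (a_n^2+b_n^2) = (1/(2*pi)) ∫_{-2*pi}^{2*pi} f(θ)^2 dθ = 8*pi**2*(-168*pi**2 + 105 + 80*pi**4)/35.
Subtract a_0^2/2 = 0: Σ (a_n^2+b_n^2) = 8*pi**2*(-168*pi**2 + 105 + 80*pi**4)/35.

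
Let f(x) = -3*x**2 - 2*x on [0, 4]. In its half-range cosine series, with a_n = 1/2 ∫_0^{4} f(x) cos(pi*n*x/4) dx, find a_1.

a_1 = 1/2 ∫_0^{4} (-3*x**2 - 2*x) cos(pi*x/4) dx.
Integrating by parts twice (tabular method), an antiderivative of (-3*x**2 - 2*x) cos(pi*x/4) is -12*x**2*sin(pi*x/4)/pi - 8*x*sin(pi*x/4)/pi - 96*x*cos(pi*x/4)/pi**2 + 384*sin(pi*x/4)/pi**3 - 32*cos(pi*x/4)/pi**2; evaluating from 0 to 4: ∫_{0}^{4} (-3*x**2 - 2*x) cos(pi*x/4) dx = (416/pi**2) - (-32/pi**2) = 448/pi**2.
Hence a_1 = (1/2)·(448/pi**2) = 224/pi**2.

224/pi**2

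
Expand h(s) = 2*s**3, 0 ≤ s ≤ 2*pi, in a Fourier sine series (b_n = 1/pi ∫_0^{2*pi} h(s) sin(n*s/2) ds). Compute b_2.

b_2 = 1/pi ∫_0^{2*pi} (2*s**3) sin(s) ds.
Integrating by parts three times (tabular method), an antiderivative of (2*s**3) sin(s) is -2*s**3*cos(s) + 6*s**2*sin(s) + 12*s*cos(s) - 12*sin(s); evaluating from 0 to 2*pi: ∫_{0}^{2*pi} (2*s**3) sin(s) ds = (-16*pi**3 + 24*pi) - (0) = -16*pi**3 + 24*pi.
Hence b_2 = (1/pi)·(-16*pi**3 + 24*pi) = 24 - 16*pi**2.

24 - 16*pi**2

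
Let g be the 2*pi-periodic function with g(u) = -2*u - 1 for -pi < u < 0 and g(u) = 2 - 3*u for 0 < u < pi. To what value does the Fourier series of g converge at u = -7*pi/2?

2 - 3*pi/2

u = -7*pi/2 differs from u = pi/2 by -2 full period(s), and the series is 2*pi-periodic.
g is continuous at u = pi/2 with value 2 - 3*pi/2, so the series converges to 2 - 3*pi/2 there.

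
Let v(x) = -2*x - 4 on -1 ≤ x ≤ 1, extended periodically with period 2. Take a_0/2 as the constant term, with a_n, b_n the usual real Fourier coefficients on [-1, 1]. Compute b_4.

1/pi

b_4 = ∫_{-1}^{1} v(x) sin(4*pi*x) dx.
Integrating by parts (boundary term plus one more integral), an antiderivative of (-2*x - 4) sin(4*pi*x) is x*cos(4*pi*x)/(2*pi) - sin(4*pi*x)/(8*pi**2) + cos(4*pi*x)/pi; evaluating from -1 to 1: ∫_{-1}^{1} (-2*x - 4) sin(4*pi*x) dx = (3/(2*pi)) - (1/(2*pi)) = 1/pi.
Hence b_4 = 1/pi.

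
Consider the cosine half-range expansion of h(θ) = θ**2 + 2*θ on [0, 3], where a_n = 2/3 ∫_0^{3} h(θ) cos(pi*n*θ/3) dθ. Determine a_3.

-20/(3*pi**2)

a_3 = 2/3 ∫_0^{3} (θ**2 + 2*θ) cos(pi*θ) dθ.
Integrating by parts twice (tabular method), an antiderivative of (θ**2 + 2*θ) cos(pi*θ) is θ**2*sin(pi*θ)/pi + 2*θ*sin(pi*θ)/pi + 2*θ*cos(pi*θ)/pi**2 - 2*sin(pi*θ)/pi**3 + 2*cos(pi*θ)/pi**2; evaluating from 0 to 3: ∫_{0}^{3} (θ**2 + 2*θ) cos(pi*θ) dθ = (-8/pi**2) - (2/pi**2) = -10/pi**2.
Hence a_3 = (2/3)·(-10/pi**2) = -20/(3*pi**2).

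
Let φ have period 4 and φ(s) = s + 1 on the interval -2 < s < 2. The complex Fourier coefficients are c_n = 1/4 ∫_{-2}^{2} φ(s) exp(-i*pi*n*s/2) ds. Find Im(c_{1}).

Since φ is real-valued, Im(c_{1}) = -1/4 ∫_{-2}^{2} φ(s) sin(pi*s/2) ds = -b_{1}/2.
Integrating by parts (boundary term plus one more integral), an antiderivative of (s + 1) sin(pi*s/2) is -2*s*cos(pi*s/2)/pi + 4*sin(pi*s/2)/pi**2 - 2*cos(pi*s/2)/pi; evaluating from -2 to 2: ∫_{-2}^{2} (s + 1) sin(pi*s/2) ds = (6/pi) - (-2/pi) = 8/pi.
Hence Im(c_{1}) = (-1/4)·(8/pi) = -2/pi.

-2/pi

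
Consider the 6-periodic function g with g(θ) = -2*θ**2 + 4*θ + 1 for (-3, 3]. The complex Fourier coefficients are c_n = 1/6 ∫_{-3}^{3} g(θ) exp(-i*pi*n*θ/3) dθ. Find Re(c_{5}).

36/(25*pi**2)

Since g is real-valued, Re(c_{5}) = 1/6 ∫_{-3}^{3} g(θ) cos(5*pi*θ/3) dθ = a_{5}/2.
Integrating by parts twice (tabular method), an antiderivative of (-2*θ**2 + 4*θ + 1) cos(5*pi*θ/3) is -6*θ**2*sin(5*pi*θ/3)/(5*pi) + 12*θ*sin(5*pi*θ/3)/(5*pi) - 36*θ*cos(5*pi*θ/3)/(25*pi**2) + 108*sin(5*pi*θ/3)/(125*pi**3) + 3*sin(5*pi*θ/3)/(5*pi) + 36*cos(5*pi*θ/3)/(25*pi**2); evaluating from -3 to 3: ∫_{-3}^{3} (-2*θ**2 + 4*θ + 1) cos(5*pi*θ/3) dθ = (72/(25*pi**2)) - (-144/(25*pi**2)) = 216/(25*pi**2).
Hence Re(c_{5}) = (1/6)·(216/(25*pi**2)) = 36/(25*pi**2).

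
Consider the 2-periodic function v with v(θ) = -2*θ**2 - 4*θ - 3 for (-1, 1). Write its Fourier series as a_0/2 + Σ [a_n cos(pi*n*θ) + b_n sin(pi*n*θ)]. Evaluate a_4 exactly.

a_4 = ∫_{-1}^{1} v(θ) cos(4*pi*θ) dθ.
Integrating by parts twice (tabular method), an antiderivative of (-2*θ**2 - 4*θ - 3) cos(4*pi*θ) is -θ**2*sin(4*pi*θ)/(2*pi) - θ*sin(4*pi*θ)/pi - θ*cos(4*pi*θ)/(4*pi**2) - 3*sin(4*pi*θ)/(4*pi) + sin(4*pi*θ)/(16*pi**3) - cos(4*pi*θ)/(4*pi**2); evaluating from -1 to 1: ∫_{-1}^{1} (-2*θ**2 - 4*θ - 3) cos(4*pi*θ) dθ = (-1/(2*pi**2)) - (0) = -1/(2*pi**2).
Hence a_4 = -1/(2*pi**2).

-1/(2*pi**2)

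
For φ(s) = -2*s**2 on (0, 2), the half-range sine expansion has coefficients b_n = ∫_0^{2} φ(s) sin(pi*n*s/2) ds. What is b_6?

8/(3*pi)

b_6 = ∫_0^{2} (-2*s**2) sin(3*pi*s) ds.
Integrating by parts twice (tabular method), an antiderivative of (-2*s**2) sin(3*pi*s) is 2*s**2*cos(3*pi*s)/(3*pi) - 4*s*sin(3*pi*s)/(9*pi**2) - 4*cos(3*pi*s)/(27*pi**3); evaluating from 0 to 2: ∫_{0}^{2} (-2*s**2) sin(3*pi*s) ds = (4*(-1 + 18*pi**2)/(27*pi**3)) - (-4/(27*pi**3)) = 8/(3*pi).
Hence b_6 = 8/(3*pi).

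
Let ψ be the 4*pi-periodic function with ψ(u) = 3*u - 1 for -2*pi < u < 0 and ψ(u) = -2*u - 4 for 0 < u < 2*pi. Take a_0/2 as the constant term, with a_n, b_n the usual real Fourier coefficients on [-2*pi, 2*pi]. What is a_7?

a_7 = (1/(2*pi)) ∫_{-2*pi}^{2*pi} ψ(u) cos(7*u/2) du.
Split the integral at the breakpoints.
Integrating by parts (boundary term plus one more integral), an antiderivative of (3*u - 1) cos(7*u/2) is 6*u*sin(7*u/2)/7 - 2*sin(7*u/2)/7 + 12*cos(7*u/2)/49; evaluating from -2*pi to 0: ∫_{-2*pi}^{0} (3*u - 1) cos(7*u/2) du = (12/49) - (-12/49) = 24/49.
Integrating by parts (boundary term plus one more integral), an antiderivative of (-2*u - 4) cos(7*u/2) is -4*u*sin(7*u/2)/7 - 8*sin(7*u/2)/7 - 8*cos(7*u/2)/49; evaluating from 0 to 2*pi: ∫_{0}^{2*pi} (-2*u - 4) cos(7*u/2) du = (8/49) - (-8/49) = 16/49.
Summing the pieces and multiplying by (1/(2*pi)) gives a_7 = 20/(49*pi).

20/(49*pi)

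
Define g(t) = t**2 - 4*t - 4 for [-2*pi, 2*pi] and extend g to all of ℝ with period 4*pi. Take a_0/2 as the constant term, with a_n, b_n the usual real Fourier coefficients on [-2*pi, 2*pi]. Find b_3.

-16/3

b_3 = (1/(2*pi)) ∫_{-2*pi}^{2*pi} g(t) sin(3*t/2) dt.
Integrating by parts twice (tabular method), an antiderivative of (t**2 - 4*t - 4) sin(3*t/2) is -2*t**2*cos(3*t/2)/3 + 8*t*sin(3*t/2)/9 + 8*t*cos(3*t/2)/3 - 16*sin(3*t/2)/9 + 88*cos(3*t/2)/27; evaluating from -2*pi to 2*pi: ∫_{-2*pi}^{2*pi} (t**2 - 4*t - 4) sin(3*t/2) dt = (-16*pi/3 - 88/27 + 8*pi**2/3) - (-88/27 + 16*pi/3 + 8*pi**2/3) = -32*pi/3.
Hence b_3 = (1/(2*pi))·(-32*pi/3) = -16/3.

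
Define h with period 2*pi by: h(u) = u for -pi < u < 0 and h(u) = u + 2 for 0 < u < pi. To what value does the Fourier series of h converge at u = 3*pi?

1

u = 3*pi differs from u = pi by 1 full period(s), and the series is 2*pi-periodic.
At u = pi the one-sided limits are h(pi^-) = 2 + pi and h(pi^+) = -pi.
By Dirichlet's theorem the series converges to their average, [(2 + pi) + (-pi)]/2 = 1.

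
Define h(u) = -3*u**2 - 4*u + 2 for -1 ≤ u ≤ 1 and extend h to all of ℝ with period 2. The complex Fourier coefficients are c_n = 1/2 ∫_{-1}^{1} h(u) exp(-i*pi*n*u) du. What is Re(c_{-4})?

-3/(8*pi**2)

Since h is real-valued, Re(c_{-4}) = 1/2 ∫_{-1}^{1} h(u) cos(-4*pi*u) du = a_{4}/2.
Integrating by parts twice (tabular method), an antiderivative of (-3*u**2 - 4*u + 2) cos(-4*pi*u) is -3*u**2*sin(4*pi*u)/(4*pi) - u*sin(4*pi*u)/pi - 3*u*cos(4*pi*u)/(8*pi**2) + 3*sin(4*pi*u)/(32*pi**3) + sin(4*pi*u)/(2*pi) - cos(4*pi*u)/(4*pi**2); evaluating from -1 to 1: ∫_{-1}^{1} (-3*u**2 - 4*u + 2) cos(-4*pi*u) du = (-5/(8*pi**2)) - (1/(8*pi**2)) = -3/(4*pi**2).
Hence Re(c_{-4}) = (1/2)·(-3/(4*pi**2)) = -3/(8*pi**2).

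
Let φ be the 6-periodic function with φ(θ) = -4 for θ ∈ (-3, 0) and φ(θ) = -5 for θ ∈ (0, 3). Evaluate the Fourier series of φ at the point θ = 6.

θ = 6 differs from θ = 0 by 1 full period(s), and the series is 6-periodic.
At θ = 0 the one-sided limits are φ(0^-) = -4 and φ(0^+) = -5.
By Dirichlet's theorem the series converges to their average, [(-4) + (-5)]/2 = -9/2.

-9/2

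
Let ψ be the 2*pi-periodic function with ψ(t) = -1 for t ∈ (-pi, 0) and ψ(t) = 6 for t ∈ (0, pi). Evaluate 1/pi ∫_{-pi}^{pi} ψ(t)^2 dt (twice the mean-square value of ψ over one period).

1/pi ∫_{-pi}^{pi} ψ(t)^2 dt = 1/pi · (37*pi) = 37.

37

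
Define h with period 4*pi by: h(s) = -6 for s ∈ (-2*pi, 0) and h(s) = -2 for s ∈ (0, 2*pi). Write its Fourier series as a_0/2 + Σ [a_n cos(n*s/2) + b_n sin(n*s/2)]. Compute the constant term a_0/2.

a_0 = (1/(2*pi)) ∫_{-2*pi}^{2*pi} h(s) ds = (1/(2*pi)) · (-16*pi) = -8.
So the constant term a_0/2 = -4.

-4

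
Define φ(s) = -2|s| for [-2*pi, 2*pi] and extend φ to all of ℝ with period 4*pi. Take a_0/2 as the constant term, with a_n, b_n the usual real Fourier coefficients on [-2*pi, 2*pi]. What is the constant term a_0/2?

-2*pi

a_0 = (1/(2*pi)) ∫_{-2*pi}^{2*pi} φ(s) ds = (1/(2*pi)) · (-8*pi**2) = -4*pi.
So the constant term a_0/2 = -2*pi.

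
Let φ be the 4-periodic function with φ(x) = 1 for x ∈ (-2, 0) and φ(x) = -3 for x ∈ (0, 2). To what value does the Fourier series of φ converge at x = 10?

-1

x = 10 differs from x = 2 by 2 full period(s), and the series is 4-periodic.
At x = 2 the one-sided limits are φ(2^-) = -3 and φ(2^+) = 1.
By Dirichlet's theorem the series converges to their average, [(-3) + (1)]/2 = -1.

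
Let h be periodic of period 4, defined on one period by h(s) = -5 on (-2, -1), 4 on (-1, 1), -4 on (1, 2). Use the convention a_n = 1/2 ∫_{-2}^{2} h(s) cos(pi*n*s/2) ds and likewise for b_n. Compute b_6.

b_6 = 1/2 ∫_{-2}^{2} h(s) sin(3*pi*s) ds.
Split the integral at the breakpoints.
Directly, an antiderivative of (-5) sin(3*pi*s) is 5*cos(3*pi*s)/(3*pi); evaluating from -2 to -1: ∫_{-2}^{-1} (-5) sin(3*pi*s) ds = (-5/(3*pi)) - (5/(3*pi)) = -10/(3*pi).
Directly, an antiderivative of (4) sin(3*pi*s) is -4*cos(3*pi*s)/(3*pi); evaluating from -1 to 1: ∫_{-1}^{1} (4) sin(3*pi*s) ds = (4/(3*pi)) - (4/(3*pi)) = 0.
Directly, an antiderivative of (-4) sin(3*pi*s) is 4*cos(3*pi*s)/(3*pi); evaluating from 1 to 2: ∫_{1}^{2} (-4) sin(3*pi*s) ds = (4/(3*pi)) - (-4/(3*pi)) = 8/(3*pi).
Summing the pieces and multiplying by (1/2) gives b_6 = -1/(3*pi).

-1/(3*pi)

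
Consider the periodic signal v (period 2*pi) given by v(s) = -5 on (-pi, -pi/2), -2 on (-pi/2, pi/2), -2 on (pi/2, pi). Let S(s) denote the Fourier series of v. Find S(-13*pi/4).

s = -13*pi/4 differs from s = 3*pi/4 by -2 full period(s), and the series is 2*pi-periodic.
v is continuous at s = 3*pi/4 with value -2, so the series converges to -2 there.

-2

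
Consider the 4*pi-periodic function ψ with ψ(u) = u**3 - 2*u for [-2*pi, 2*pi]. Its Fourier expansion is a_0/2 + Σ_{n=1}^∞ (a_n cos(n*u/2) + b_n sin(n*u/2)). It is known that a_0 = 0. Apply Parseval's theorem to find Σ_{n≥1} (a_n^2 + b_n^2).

32*pi**2*(-84*pi**2 + 35 + 60*pi**4)/105

Parseval: a_0^2/2 + Σ_{n≥1} (a_n^2+b_n^2) = (1/(2*pi)) ∫_{-2*pi}^{2*pi} ψ(u)^2 du = 32*pi**2*(-84*pi**2 + 35 + 60*pi**4)/105.
Subtract a_0^2/2 = 0: Σ (a_n^2+b_n^2) = 32*pi**2*(-84*pi**2 + 35 + 60*pi**4)/105.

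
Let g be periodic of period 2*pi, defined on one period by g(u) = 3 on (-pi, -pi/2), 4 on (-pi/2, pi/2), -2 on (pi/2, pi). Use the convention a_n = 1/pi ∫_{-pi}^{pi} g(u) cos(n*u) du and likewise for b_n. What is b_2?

5/pi

b_2 = 1/pi ∫_{-pi}^{pi} g(u) sin(2*u) du.
Split the integral at the breakpoints.
Directly, an antiderivative of (3) sin(2*u) is -3*cos(2*u)/2; evaluating from -pi to -pi/2: ∫_{-pi}^{-pi/2} (3) sin(2*u) du = (3/2) - (-3/2) = 3.
Directly, an antiderivative of (4) sin(2*u) is -2*cos(2*u); evaluating from -pi/2 to pi/2: ∫_{-pi/2}^{pi/2} (4) sin(2*u) du = (2) - (2) = 0.
Directly, an antiderivative of (-2) sin(2*u) is cos(2*u); evaluating from pi/2 to pi: ∫_{pi/2}^{pi} (-2) sin(2*u) du = (1) - (-1) = 2.
Summing the pieces and multiplying by (1/pi) gives b_2 = 5/pi.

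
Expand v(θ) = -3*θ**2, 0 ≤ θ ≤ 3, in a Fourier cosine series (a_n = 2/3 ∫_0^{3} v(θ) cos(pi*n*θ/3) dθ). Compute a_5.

108/(25*pi**2)

a_5 = 2/3 ∫_0^{3} (-3*θ**2) cos(5*pi*θ/3) dθ.
Integrating by parts twice (tabular method), an antiderivative of (-3*θ**2) cos(5*pi*θ/3) is -9*θ**2*sin(5*pi*θ/3)/(5*pi) - 54*θ*cos(5*pi*θ/3)/(25*pi**2) + 162*sin(5*pi*θ/3)/(125*pi**3); evaluating from 0 to 3: ∫_{0}^{3} (-3*θ**2) cos(5*pi*θ/3) dθ = (162/(25*pi**2)) - (0) = 162/(25*pi**2).
Hence a_5 = (2/3)·(162/(25*pi**2)) = 108/(25*pi**2).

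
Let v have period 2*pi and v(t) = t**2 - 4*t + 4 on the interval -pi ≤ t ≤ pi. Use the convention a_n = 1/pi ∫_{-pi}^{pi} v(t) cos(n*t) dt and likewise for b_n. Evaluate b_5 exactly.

-8/5

b_5 = 1/pi ∫_{-pi}^{pi} v(t) sin(5*t) dt.
Integrating by parts twice (tabular method), an antiderivative of (t**2 - 4*t + 4) sin(5*t) is -t**2*cos(5*t)/5 + 2*t*sin(5*t)/25 + 4*t*cos(5*t)/5 - 4*sin(5*t)/25 - 98*cos(5*t)/125; evaluating from -pi to pi: ∫_{-pi}^{pi} (t**2 - 4*t + 4) sin(5*t) dt = (-4*pi/5 + 98/125 + pi**2/5) - (98/125 + pi**2/5 + 4*pi/5) = -8*pi/5.
Hence b_5 = (1/pi)·(-8*pi/5) = -8/5.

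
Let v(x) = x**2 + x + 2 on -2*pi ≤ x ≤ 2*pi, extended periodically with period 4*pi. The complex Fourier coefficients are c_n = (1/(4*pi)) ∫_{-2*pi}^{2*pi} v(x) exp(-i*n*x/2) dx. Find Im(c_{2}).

Since v is real-valued, Im(c_{2}) = -(1/(4*pi)) ∫_{-2*pi}^{2*pi} v(x) sin(x) dx = -b_{2}/2.
Integrating by parts twice (tabular method), an antiderivative of (x**2 + x + 2) sin(x) is -x**2*cos(x) + 2*x*sin(x) - x*cos(x) + sin(x); evaluating from -2*pi to 2*pi: ∫_{-2*pi}^{2*pi} (x**2 + x + 2) sin(x) dx = (-2*pi*(1 + 2*pi)) - (2*pi*(1 - 2*pi)) = -4*pi.
Hence Im(c_{2}) = (-1/(4*pi))·(-4*pi) = 1.

1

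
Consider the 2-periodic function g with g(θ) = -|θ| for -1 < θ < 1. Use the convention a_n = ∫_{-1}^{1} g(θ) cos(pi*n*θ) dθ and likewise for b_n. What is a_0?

-1

a_0 = ∫_{-1}^{1} g(θ) dθ = -1.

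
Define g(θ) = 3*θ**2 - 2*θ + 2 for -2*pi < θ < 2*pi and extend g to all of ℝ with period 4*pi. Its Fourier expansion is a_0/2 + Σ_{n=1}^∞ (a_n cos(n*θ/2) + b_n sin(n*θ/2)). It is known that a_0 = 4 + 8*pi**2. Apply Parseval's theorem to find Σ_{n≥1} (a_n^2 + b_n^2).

Parseval: a_0^2/2 + Σ_{n≥1} (a_n^2+b_n^2) = (1/(2*pi)) ∫_{-2*pi}^{2*pi} g(θ)^2 dθ = 8 + 128*pi**2/3 + 288*pi**4/5.
Subtract a_0^2/2 = 8*(1 + 2*pi**2)**2: Σ (a_n^2+b_n^2) = 32*pi**2*(5 + 12*pi**2)/15.

32*pi**2*(5 + 12*pi**2)/15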